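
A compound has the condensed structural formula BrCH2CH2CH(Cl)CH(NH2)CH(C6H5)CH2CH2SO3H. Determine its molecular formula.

C13H19BrClNO3S

Atom tally by fragment:
  BrCH2 → C:1 H:2 Br:1
  CH2 → C:1 H:2
  CH(Cl) → C:1 H:1 Cl:1
  CH(NH2) → C:1 H:3 N:1
  CH(C6H5) → C:7 H:6
  CH2 → C:1 H:2
  CH2SO3H → C:1 H:3 S:1 O:3
Element totals:
  C: 13
  H: 19
  Br: 1
  Cl: 1
  N: 1
  O: 3
  S: 1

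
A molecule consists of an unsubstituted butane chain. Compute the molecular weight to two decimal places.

Atom tally by fragment:
  CH3 → C:1 H:3
  CH2 → C:1 H:2
  CH2 → C:1 H:2
  CH3 → C:1 H:3
Element totals:
  C: 4
  H: 10
Molecular formula: C4H10.
  M = 4(12.011) + 10(1.008)
    = 48.044 + 10.080 = 58.124

58.12 g/mol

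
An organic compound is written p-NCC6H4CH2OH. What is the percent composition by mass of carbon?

72.17%

Element totals:
  C: 8
  H: 7
  N: 1
  O: 1
Molecular formula: C8H7NO.
Molar mass = 133.150 g/mol.
Mass from C: 8 × 12.011 = 96.088 g/mol.
%C = 96.088 / 133.150 × 100 = 72.17%.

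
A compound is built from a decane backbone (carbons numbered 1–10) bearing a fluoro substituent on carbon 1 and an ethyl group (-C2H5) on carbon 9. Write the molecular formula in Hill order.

C12H25F

Atom tally by fragment:
  FCH2 → C:1 H:2 F:1
  CH2 → C:1 H:2
  CH2 → C:1 H:2
  CH2 → C:1 H:2
  CH2 → C:1 H:2
  CH2 → C:1 H:2
  CH2 → C:1 H:2
  CH2 → C:1 H:2
  CH(C2H5) → C:3 H:6
  CH3 → C:1 H:3
Element totals:
  C: 12
  H: 25
  F: 1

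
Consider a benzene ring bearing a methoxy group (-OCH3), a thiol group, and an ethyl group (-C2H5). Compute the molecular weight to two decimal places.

Atom tally by fragment:
  benzene ring core → C:6 H:6
  (− 3 ring H displaced by substituents)
  + OCH3 → C:1 H:3 O:1
  + SH → S:1 H:1
  + C2H5 → C:2 H:5
Element totals:
  C: 9
  H: 12
  O: 1
  S: 1
Molecular formula: C9H12OS.
  M = 9(12.011) + 12(1.008) + 15.999 + 32.06
    = 108.099 + 12.096 + 15.999 + 32.060 = 168.254

168.25 g/mol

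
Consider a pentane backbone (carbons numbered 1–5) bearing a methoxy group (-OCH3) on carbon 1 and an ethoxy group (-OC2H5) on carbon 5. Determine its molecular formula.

C8H18O2

Atom tally by fragment:
  CH3OCH2 → C:2 H:5 O:1
  CH2 → C:1 H:2
  CH2 → C:1 H:2
  CH2 → C:1 H:2
  CH2OC2H5 → C:3 H:7 O:1
Element totals:
  C: 8
  H: 18
  O: 2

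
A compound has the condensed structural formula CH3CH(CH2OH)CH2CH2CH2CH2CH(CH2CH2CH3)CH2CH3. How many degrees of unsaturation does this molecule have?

Element totals:
  C: 13
  H: 28
  O: 1
Molecular formula: C13H28O.
DoU = (2C + 2 + N − H − X) / 2 = (2·13 + 2 + 0 − 28 − 0) / 2 = 0.

0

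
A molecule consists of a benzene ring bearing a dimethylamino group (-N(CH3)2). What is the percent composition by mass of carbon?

Atom tally by fragment:
  benzene ring core → C:6 H:6
  (− 1 ring H displaced by substituents)
  + N(CH3)2 → N:1 C:2 H:6
Element totals:
  C: 8
  H: 11
  N: 1
Molecular formula: C8H11N.
Molar mass = 121.183 g/mol.
Mass from C: 8 × 12.011 = 96.088 g/mol.
%C = 96.088 / 121.183 × 100 = 79.29%.

79.29%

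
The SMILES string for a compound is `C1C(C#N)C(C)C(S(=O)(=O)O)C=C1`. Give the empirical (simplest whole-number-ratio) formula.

C8H11NO3S

Atom tally by fragment:
  cyclohexene ring core → C:6 H:10
  (− 3 ring H displaced by substituents)
  + CN → C:1 N:1
  + CH3 → C:1 H:3
  + SO3H → S:1 O:3 H:1
Element totals:
  C: 8
  H: 11
  N: 1
  O: 3
  S: 1
Molecular formula: C8H11NO3S.
gcd of subscripts (8, 11, 1, 3, 1) = 1, so the empirical formula equals the molecular formula.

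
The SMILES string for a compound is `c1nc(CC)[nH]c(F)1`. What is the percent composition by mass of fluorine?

16.65%

Atom tally by fragment:
  imidazole ring core → C:3 H:4 N:2
  (− 2 ring H displaced by substituents)
  + C2H5 → C:2 H:5
  + F → F:1
Element totals:
  C: 5
  H: 7
  F: 1
  N: 2
Molecular formula: C5H7FN2.
Molar mass = 114.123 g/mol.
Mass from F: 1 × 18.998 = 18.998 g/mol.
%F = 18.998 / 114.123 × 100 = 16.65%.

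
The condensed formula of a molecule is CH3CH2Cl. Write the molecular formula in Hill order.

Element totals:
  C: 2
  H: 5
  Cl: 1

C2H5Cl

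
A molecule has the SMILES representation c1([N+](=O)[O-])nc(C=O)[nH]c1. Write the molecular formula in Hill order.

C4H3N3O3

Atom tally by fragment:
  imidazole ring core → C:3 H:4 N:2
  (− 2 ring H displaced by substituents)
  + NO2 → N:1 O:2
  + CHO → C:1 H:1 O:1
Element totals:
  C: 4
  H: 3
  N: 3
  O: 3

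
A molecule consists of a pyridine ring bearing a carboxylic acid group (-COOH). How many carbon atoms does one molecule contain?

Atom tally by fragment:
  pyridine ring core → C:5 H:5 N:1
  (− 1 ring H displaced by substituents)
  + COOH → C:1 H:1 O:2
Element totals:
  C: 6
  H: 5
  N: 1
  O: 2

6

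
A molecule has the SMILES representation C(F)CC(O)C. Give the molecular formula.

C4H9FO

Atom tally by fragment:
  FCH2 → C:1 H:2 F:1
  CH2 → C:1 H:2
  CH(OH) → C:1 H:2 O:1
  CH3 → C:1 H:3
Element totals:
  C: 4
  H: 9
  F: 1
  O: 1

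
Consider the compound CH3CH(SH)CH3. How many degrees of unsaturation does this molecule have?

Element totals:
  C: 3
  H: 8
  S: 1
Molecular formula: C3H8S.
DoU = (2C + 2 + N − H − X) / 2 = (2·3 + 2 + 0 − 8 − 0) / 2 = 0.

0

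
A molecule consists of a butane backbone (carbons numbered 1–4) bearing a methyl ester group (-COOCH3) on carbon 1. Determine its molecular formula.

Atom tally by fragment:
  CH3OOCCH2 → C:3 H:5 O:2
  CH2 → C:1 H:2
  CH2 → C:1 H:2
  CH3 → C:1 H:3
Element totals:
  C: 6
  H: 12
  O: 2

C6H12O2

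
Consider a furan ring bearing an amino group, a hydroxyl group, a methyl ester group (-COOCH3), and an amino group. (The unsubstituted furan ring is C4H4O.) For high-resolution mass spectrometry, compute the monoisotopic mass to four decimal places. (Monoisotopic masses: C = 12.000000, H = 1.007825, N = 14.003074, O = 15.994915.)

172.0484

Atom tally by fragment:
  furan ring core → C:4 H:4 O:1
  (− 4 ring H displaced by substituents)
  + NH2 → N:1 H:2
  + OH → O:1 H:1
  + COOCH3 → C:2 H:3 O:2
  + NH2 → N:1 H:2
Element totals:
  C: 6
  H: 8
  N: 2
  O: 4
Molecular formula: C6H8N2O4.
  M = 6(12.0) + 8(1.007825) + 2(14.003074) + 4(15.994915)
    = 72.000000 + 8.062600 + 28.006148 + 63.979660 = 172.048408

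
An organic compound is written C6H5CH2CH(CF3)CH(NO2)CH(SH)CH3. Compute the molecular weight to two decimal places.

Atom tally by fragment:
  C6H5CH2 → C:7 H:7
  CH(CF3) → C:2 H:1 F:3
  CH(NO2) → C:1 H:1 N:1 O:2
  CH(SH) → C:1 H:2 S:1
  CH3 → C:1 H:3
Element totals:
  C: 12
  H: 14
  F: 3
  N: 1
  O: 2
  S: 1
Molecular formula: C12H14F3NO2S.
  M = 12(12.011) + 14(1.008) + 3(18.998) + 14.007 + 2(15.999) + 32.06
    = 144.132 + 14.112 + 56.994 + 14.007 + 31.998 + 32.060 = 293.303

293.30 g/mol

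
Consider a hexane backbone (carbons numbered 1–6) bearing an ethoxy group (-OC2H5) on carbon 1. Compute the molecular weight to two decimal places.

Atom tally by fragment:
  C2H5OCH2 → C:3 H:7 O:1
  CH2 → C:1 H:2
  CH2 → C:1 H:2
  CH2 → C:1 H:2
  CH2 → C:1 H:2
  CH3 → C:1 H:3
Element totals:
  C: 8
  H: 18
  O: 1
Molecular formula: C8H18O.
  M = 8(12.011) + 18(1.008) + 15.999
    = 96.088 + 18.144 + 15.999 = 130.231

130.23 g/mol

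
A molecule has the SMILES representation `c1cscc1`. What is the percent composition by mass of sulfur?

38.10%

Atom tally by fragment:
  thiophene ring core → C:4 H:4 S:1
Element totals:
  C: 4
  H: 4
  S: 1
Molecular formula: C4H4S.
Molar mass = 84.136 g/mol.
Mass from S: 1 × 32.06 = 32.060 g/mol.
%S = 32.060 / 84.136 × 100 = 38.10%.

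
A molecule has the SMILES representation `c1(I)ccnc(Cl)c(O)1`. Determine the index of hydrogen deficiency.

Atom tally by fragment:
  pyridine ring core → C:5 H:5 N:1
  (− 3 ring H displaced by substituents)
  + I → I:1
  + Cl → Cl:1
  + OH → O:1 H:1
Element totals:
  C: 5
  H: 3
  Cl: 1
  I: 1
  N: 1
  O: 1
Molecular formula: C5H3ClINO.
DoU = (2C + 2 + N − H − X) / 2 = (2·5 + 2 + 1 − 3 − 2) / 2 = 4.

4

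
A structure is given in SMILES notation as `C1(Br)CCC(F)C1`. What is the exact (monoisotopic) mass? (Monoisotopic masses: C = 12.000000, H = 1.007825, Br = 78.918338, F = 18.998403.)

Atom tally by fragment:
  cyclopentane ring core → C:5 H:10
  (− 2 ring H displaced by substituents)
  + Br → Br:1
  + F → F:1
Element totals:
  C: 5
  H: 8
  Br: 1
  F: 1
Molecular formula: C5H8BrF.
  M = 5(12.0) + 8(1.007825) + 78.918338 + 18.998403
    = 60.000000 + 8.062600 + 78.918338 + 18.998403 = 165.979341

165.9793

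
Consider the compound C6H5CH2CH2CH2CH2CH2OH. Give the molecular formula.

C11H16O

Atom tally by fragment:
  C6H5CH2 → C:7 H:7
  CH2 → C:1 H:2
  CH2 → C:1 H:2
  CH2 → C:1 H:2
  CH2OH → C:1 H:3 O:1
Element totals:
  C: 11
  H: 16
  O: 1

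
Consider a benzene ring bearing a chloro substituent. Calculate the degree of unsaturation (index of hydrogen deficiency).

Atom tally by fragment:
  benzene ring core → C:6 H:6
  (− 1 ring H displaced by substituents)
  + Cl → Cl:1
Element totals:
  C: 6
  H: 5
  Cl: 1
Molecular formula: C6H5Cl.
DoU = (2C + 2 + N − H − X) / 2 = (2·6 + 2 + 0 − 5 − 1) / 2 = 4.

4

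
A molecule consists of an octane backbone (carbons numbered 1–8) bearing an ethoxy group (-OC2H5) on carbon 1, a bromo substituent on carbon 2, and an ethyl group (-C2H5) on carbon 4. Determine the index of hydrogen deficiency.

Atom tally by fragment:
  C2H5OCH2 → C:3 H:7 O:1
  CH(Br) → C:1 H:1 Br:1
  CH2 → C:1 H:2
  CH(C2H5) → C:3 H:6
  CH2 → C:1 H:2
  CH2 → C:1 H:2
  CH2 → C:1 H:2
  CH3 → C:1 H:3
Element totals:
  C: 12
  H: 25
  Br: 1
  O: 1
Molecular formula: C12H25BrO.
DoU = (2C + 2 + N − H − X) / 2 = (2·12 + 2 + 0 − 25 − 1) / 2 = 0.

0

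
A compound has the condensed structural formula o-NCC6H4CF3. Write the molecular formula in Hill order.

Atom tally by fragment:
  benzene ring core → C:6 H:6
  (− 2 ring H displaced by substituents)
  + CN → C:1 N:1
  + CF3 → C:1 F:3
Element totals:
  C: 8
  H: 4
  F: 3
  N: 1

C8H4F3N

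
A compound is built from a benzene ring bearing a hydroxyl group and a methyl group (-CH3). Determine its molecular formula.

C7H8O

Atom tally by fragment:
  benzene ring core → C:6 H:6
  (− 2 ring H displaced by substituents)
  + OH → O:1 H:1
  + CH3 → C:1 H:3
Element totals:
  C: 7
  H: 8
  O: 1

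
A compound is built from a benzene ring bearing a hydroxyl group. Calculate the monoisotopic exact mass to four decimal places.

94.0419

Atom tally by fragment:
  benzene ring core → C:6 H:6
  (− 1 ring H displaced by substituents)
  + OH → O:1 H:1
Element totals:
  C: 6
  H: 6
  O: 1
Molecular formula: C6H6O.
  M = 6(12.0) + 6(1.007825) + 15.994915
    = 72.000000 + 6.046950 + 15.994915 = 94.041865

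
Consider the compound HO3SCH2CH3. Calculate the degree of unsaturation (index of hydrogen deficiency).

0

Atom tally by fragment:
  HO3SCH2 → C:1 H:3 S:1 O:3
  CH3 → C:1 H:3
Element totals:
  C: 2
  H: 6
  O: 3
  S: 1
Molecular formula: C2H6O3S.
DoU = (2C + 2 + N − H − X) / 2 = (2·2 + 2 + 0 − 6 − 0) / 2 = 0.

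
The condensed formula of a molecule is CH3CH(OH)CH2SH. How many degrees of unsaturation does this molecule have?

0

Atom tally by fragment:
  CH3 → C:1 H:3
  CH(OH) → C:1 H:2 O:1
  CH2SH → C:1 H:3 S:1
Element totals:
  C: 3
  H: 8
  O: 1
  S: 1
Molecular formula: C3H8OS.
DoU = (2C + 2 + N − H − X) / 2 = (2·3 + 2 + 0 − 8 − 0) / 2 = 0.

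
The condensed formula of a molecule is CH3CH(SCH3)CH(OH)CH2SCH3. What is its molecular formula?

Atom tally by fragment:
  CH3 → C:1 H:3
  CH(SCH3) → C:2 H:4 S:1
  CH(OH) → C:1 H:2 O:1
  CH2SCH3 → C:2 H:5 S:1
Element totals:
  C: 6
  H: 14
  O: 1
  S: 2

C6H14OS2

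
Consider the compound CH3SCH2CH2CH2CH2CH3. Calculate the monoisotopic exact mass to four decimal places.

118.0816

Element totals:
  C: 6
  H: 14
  S: 1
Molecular formula: C6H14S.
  M = 6(12.0) + 14(1.007825) + 31.972071
    = 72.000000 + 14.109550 + 31.972071 = 118.081621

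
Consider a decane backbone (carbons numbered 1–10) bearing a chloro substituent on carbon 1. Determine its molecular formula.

C10H21Cl

Atom tally by fragment:
  ClCH2 → C:1 H:2 Cl:1
  CH2 → C:1 H:2
  CH2 → C:1 H:2
  CH2 → C:1 H:2
  CH2 → C:1 H:2
  CH2 → C:1 H:2
  CH2 → C:1 H:2
  CH2 → C:1 H:2
  CH2 → C:1 H:2
  CH3 → C:1 H:3
Element totals:
  C: 10
  H: 21
  Cl: 1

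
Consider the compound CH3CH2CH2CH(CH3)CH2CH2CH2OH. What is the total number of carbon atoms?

8

Atom tally by fragment:
  CH3 → C:1 H:3
  CH2 → C:1 H:2
  CH2 → C:1 H:2
  CH(CH3) → C:2 H:4
  CH2 → C:1 H:2
  CH2 → C:1 H:2
  CH2OH → C:1 H:3 O:1
Element totals:
  C: 8
  H: 18
  O: 1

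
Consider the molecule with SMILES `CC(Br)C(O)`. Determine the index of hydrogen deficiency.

Atom tally by fragment:
  CH3 → C:1 H:3
  CH(Br) → C:1 H:1 Br:1
  CH2OH → C:1 H:3 O:1
Element totals:
  C: 3
  H: 7
  Br: 1
  O: 1
Molecular formula: C3H7BrO.
DoU = (2C + 2 + N − H − X) / 2 = (2·3 + 2 + 0 − 7 − 1) / 2 = 0.

0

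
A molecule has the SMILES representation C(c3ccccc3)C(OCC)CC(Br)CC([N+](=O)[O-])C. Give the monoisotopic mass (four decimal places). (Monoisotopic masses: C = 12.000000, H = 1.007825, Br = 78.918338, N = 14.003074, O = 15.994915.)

Atom tally by fragment:
  C6H5CH2 → C:7 H:7
  CH(OC2H5) → C:3 H:6 O:1
  CH2 → C:1 H:2
  CH(Br) → C:1 H:1 Br:1
  CH2 → C:1 H:2
  CH(NO2) → C:1 H:1 N:1 O:2
  CH3 → C:1 H:3
Element totals:
  C: 15
  H: 22
  Br: 1
  N: 1
  O: 3
Molecular formula: C15H22BrNO3.
  M = 15(12.0) + 22(1.007825) + 78.918338 + 14.003074 + 3(15.994915)
    = 180.000000 + 22.172150 + 78.918338 + 14.003074 + 47.984745 = 343.078307

343.0783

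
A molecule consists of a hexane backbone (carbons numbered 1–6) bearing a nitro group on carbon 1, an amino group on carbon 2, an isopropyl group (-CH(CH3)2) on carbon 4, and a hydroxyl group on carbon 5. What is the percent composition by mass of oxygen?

Atom tally by fragment:
  O2NCH2 → C:1 H:2 N:1 O:2
  CH(NH2) → C:1 H:3 N:1
  CH2 → C:1 H:2
  CH(CH(CH3)2) → C:4 H:8
  CH(OH) → C:1 H:2 O:1
  CH3 → C:1 H:3
Element totals:
  C: 9
  H: 20
  N: 2
  O: 3
Molecular formula: C9H20N2O3.
Molar mass = 204.270 g/mol.
Mass from O: 3 × 15.999 = 47.997 g/mol.
%O = 47.997 / 204.270 × 100 = 23.50%.

23.50%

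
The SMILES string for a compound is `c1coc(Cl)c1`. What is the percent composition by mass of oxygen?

Atom tally by fragment:
  furan ring core → C:4 H:4 O:1
  (− 1 ring H displaced by substituents)
  + Cl → Cl:1
Element totals:
  C: 4
  H: 3
  Cl: 1
  O: 1
Molecular formula: C4H3ClO.
Molar mass = 102.517 g/mol.
Mass from O: 1 × 15.999 = 15.999 g/mol.
%O = 15.999 / 102.517 × 100 = 15.61%.

15.61%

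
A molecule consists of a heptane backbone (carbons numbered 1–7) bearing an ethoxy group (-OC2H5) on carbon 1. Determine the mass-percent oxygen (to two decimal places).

11.09%

Atom tally by fragment:
  C2H5OCH2 → C:3 H:7 O:1
  CH2 → C:1 H:2
  CH2 → C:1 H:2
  CH2 → C:1 H:2
  CH2 → C:1 H:2
  CH2 → C:1 H:2
  CH3 → C:1 H:3
Element totals:
  C: 9
  H: 20
  O: 1
Molecular formula: C9H20O.
Molar mass = 144.258 g/mol.
Mass from O: 1 × 15.999 = 15.999 g/mol.
%O = 15.999 / 144.258 × 100 = 11.09%.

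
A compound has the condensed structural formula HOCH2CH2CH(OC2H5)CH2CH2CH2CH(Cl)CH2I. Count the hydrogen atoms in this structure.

20

Atom tally by fragment:
  HOCH2CH2 → C:2 H:5 O:1
  CH(OC2H5) → C:3 H:6 O:1
  CH2 → C:1 H:2
  CH2 → C:1 H:2
  CH2 → C:1 H:2
  CH(Cl) → C:1 H:1 Cl:1
  CH2I → C:1 H:2 I:1
Element totals:
  C: 10
  H: 20
  Cl: 1
  I: 1
  O: 2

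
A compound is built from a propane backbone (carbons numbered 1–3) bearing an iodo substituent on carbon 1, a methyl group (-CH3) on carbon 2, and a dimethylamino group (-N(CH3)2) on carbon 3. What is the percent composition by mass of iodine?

Atom tally by fragment:
  ICH2 → C:1 H:2 I:1
  CH(CH3) → C:2 H:4
  CH2N(CH3)2 → C:3 H:8 N:1
Element totals:
  C: 6
  H: 14
  I: 1
  N: 1
Molecular formula: C6H14IN.
Molar mass = 227.089 g/mol.
Mass from I: 1 × 126.904 = 126.904 g/mol.
%I = 126.904 / 227.089 × 100 = 55.88%.

55.88%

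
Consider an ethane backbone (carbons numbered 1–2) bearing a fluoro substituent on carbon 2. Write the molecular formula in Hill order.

C2H5F

Atom tally by fragment:
  CH3 → C:1 H:3
  CH2F → C:1 H:2 F:1
Element totals:
  C: 2
  H: 5
  F: 1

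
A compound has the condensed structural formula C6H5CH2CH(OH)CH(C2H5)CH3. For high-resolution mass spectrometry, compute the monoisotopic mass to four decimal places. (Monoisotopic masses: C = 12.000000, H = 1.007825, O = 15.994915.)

Atom tally by fragment:
  C6H5CH2 → C:7 H:7
  CH(OH) → C:1 H:2 O:1
  CH(C2H5) → C:3 H:6
  CH3 → C:1 H:3
Element totals:
  C: 12
  H: 18
  O: 1
Molecular formula: C12H18O.
  M = 12(12.0) + 18(1.007825) + 15.994915
    = 144.000000 + 18.140850 + 15.994915 = 178.135765

178.1358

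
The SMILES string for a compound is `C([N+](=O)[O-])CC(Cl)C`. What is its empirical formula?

C4H8ClNO2

Atom tally by fragment:
  O2NCH2 → C:1 H:2 N:1 O:2
  CH2 → C:1 H:2
  CH(Cl) → C:1 H:1 Cl:1
  CH3 → C:1 H:3
Element totals:
  C: 4
  H: 8
  Cl: 1
  N: 1
  O: 2
Molecular formula: C4H8ClNO2.
gcd of subscripts (4, 1, 8, 1, 2) = 1, so the empirical formula equals the molecular formula.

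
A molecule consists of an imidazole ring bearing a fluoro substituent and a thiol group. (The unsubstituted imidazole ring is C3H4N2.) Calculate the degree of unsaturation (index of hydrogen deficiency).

Atom tally by fragment:
  imidazole ring core → C:3 H:4 N:2
  (− 2 ring H displaced by substituents)
  + F → F:1
  + SH → S:1 H:1
Element totals:
  C: 3
  H: 3
  F: 1
  N: 2
  S: 1
Molecular formula: C3H3FN2S.
DoU = (2C + 2 + N − H − X) / 2 = (2·3 + 2 + 2 − 3 − 1) / 2 = 3.

3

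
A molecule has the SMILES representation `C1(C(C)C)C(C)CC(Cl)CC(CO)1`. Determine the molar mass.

Atom tally by fragment:
  cyclohexane ring core → C:6 H:12
  (− 4 ring H displaced by substituents)
  + CH(CH3)2 → C:3 H:7
  + CH3 → C:1 H:3
  + Cl → Cl:1
  + CH2OH → C:1 H:3 O:1
Element totals:
  C: 11
  H: 21
  Cl: 1
  O: 1
Molecular formula: C11H21ClO.
  M = 11(12.011) + 21(1.008) + 35.45 + 15.999
    = 132.121 + 21.168 + 35.450 + 15.999 = 204.738

204.74 g/mol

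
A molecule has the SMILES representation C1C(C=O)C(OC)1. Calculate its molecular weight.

100.12 g/mol

Atom tally by fragment:
  cyclopropane ring core → C:3 H:6
  (− 2 ring H displaced by substituents)
  + CHO → C:1 H:1 O:1
  + OCH3 → C:1 H:3 O:1
Element totals:
  C: 5
  H: 8
  O: 2
Molecular formula: C5H8O2.
  M = 5(12.011) + 8(1.008) + 2(15.999)
    = 60.055 + 8.064 + 31.998 = 100.117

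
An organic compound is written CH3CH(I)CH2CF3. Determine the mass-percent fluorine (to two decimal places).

23.95%

Element totals:
  C: 4
  H: 6
  F: 3
  I: 1
Molecular formula: C4H6F3I.
Molar mass = 237.990 g/mol.
Mass from F: 3 × 18.998 = 56.994 g/mol.
%F = 56.994 / 237.990 × 100 = 23.95%.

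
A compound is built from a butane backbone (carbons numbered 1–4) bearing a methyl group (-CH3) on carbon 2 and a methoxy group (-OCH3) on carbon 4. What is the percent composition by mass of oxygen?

15.66%

Atom tally by fragment:
  CH3 → C:1 H:3
  CH(CH3) → C:2 H:4
  CH2 → C:1 H:2
  CH2OCH3 → C:2 H:5 O:1
Element totals:
  C: 6
  H: 14
  O: 1
Molecular formula: C6H14O.
Molar mass = 102.177 g/mol.
Mass from O: 1 × 15.999 = 15.999 g/mol.
%O = 15.999 / 102.177 × 100 = 15.66%.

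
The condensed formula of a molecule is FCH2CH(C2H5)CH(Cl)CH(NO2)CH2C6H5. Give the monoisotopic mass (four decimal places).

273.0932

Atom tally by fragment:
  FCH2 → C:1 H:2 F:1
  CH(C2H5) → C:3 H:6
  CH(Cl) → C:1 H:1 Cl:1
  CH(NO2) → C:1 H:1 N:1 O:2
  CH2C6H5 → C:7 H:7
Element totals:
  C: 13
  H: 17
  Cl: 1
  F: 1
  N: 1
  O: 2
Molecular formula: C13H17ClFNO2.
  M = 13(12.0) + 17(1.007825) + 34.968853 + 18.998403 + 14.003074 + 2(15.994915)
    = 156.000000 + 17.133025 + 34.968853 + 18.998403 + 14.003074 + 31.989830 = 273.093185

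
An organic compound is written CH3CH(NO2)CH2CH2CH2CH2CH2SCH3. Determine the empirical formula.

C8H17NO2S

Atom tally by fragment:
  CH3 → C:1 H:3
  CH(NO2) → C:1 H:1 N:1 O:2
  CH2 → C:1 H:2
  CH2 → C:1 H:2
  CH2 → C:1 H:2
  CH2 → C:1 H:2
  CH2SCH3 → C:2 H:5 S:1
Element totals:
  C: 8
  H: 17
  N: 1
  O: 2
  S: 1
Molecular formula: C8H17NO2S.
gcd of subscripts (8, 17, 1, 2, 1) = 1, so the empirical formula equals the molecular formula.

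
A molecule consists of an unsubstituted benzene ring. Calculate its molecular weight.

78.11 g/mol

Atom tally by fragment:
  benzene ring core → C:6 H:6
Element totals:
  C: 6
  H: 6
Molecular formula: C6H6.
  M = 6(12.011) + 6(1.008)
    = 72.066 + 6.048 = 78.114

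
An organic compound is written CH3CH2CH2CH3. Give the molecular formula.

C4H10

Atom tally by fragment:
  CH3 → C:1 H:3
  CH2 → C:1 H:2
  CH2 → C:1 H:2
  CH3 → C:1 H:3
Element totals:
  C: 4
  H: 10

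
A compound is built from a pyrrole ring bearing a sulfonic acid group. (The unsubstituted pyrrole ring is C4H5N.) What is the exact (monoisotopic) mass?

Atom tally by fragment:
  pyrrole ring core → C:4 H:5 N:1
  (− 1 ring H displaced by substituents)
  + SO3H → S:1 O:3 H:1
Element totals:
  C: 4
  H: 5
  N: 1
  O: 3
  S: 1
Molecular formula: C4H5NO3S.
  M = 4(12.0) + 5(1.007825) + 14.003074 + 3(15.994915) + 31.972071
    = 48.000000 + 5.039125 + 14.003074 + 47.984745 + 31.972071 = 146.999015

146.9990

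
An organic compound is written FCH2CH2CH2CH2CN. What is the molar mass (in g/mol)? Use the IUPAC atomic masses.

101.12 g/mol

Element totals:
  C: 5
  H: 8
  F: 1
  N: 1
Molecular formula: C5H8FN.
  M = 5(12.011) + 8(1.008) + 18.998 + 14.007
    = 60.055 + 8.064 + 18.998 + 14.007 = 101.124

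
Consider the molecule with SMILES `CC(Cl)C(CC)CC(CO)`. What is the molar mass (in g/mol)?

164.67 g/mol

Atom tally by fragment:
  CH3 → C:1 H:3
  CH(Cl) → C:1 H:1 Cl:1
  CH(C2H5) → C:3 H:6
  CH2 → C:1 H:2
  CH2CH2OH → C:2 H:5 O:1
Element totals:
  C: 8
  H: 17
  Cl: 1
  O: 1
Molecular formula: C8H17ClO.
  M = 8(12.011) + 17(1.008) + 35.45 + 15.999
    = 96.088 + 17.136 + 35.450 + 15.999 = 164.673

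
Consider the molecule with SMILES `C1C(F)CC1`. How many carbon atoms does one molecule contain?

Atom tally by fragment:
  cyclobutane ring core → C:4 H:8
  (− 1 ring H displaced by substituents)
  + F → F:1
Element totals:
  C: 4
  H: 7
  F: 1

4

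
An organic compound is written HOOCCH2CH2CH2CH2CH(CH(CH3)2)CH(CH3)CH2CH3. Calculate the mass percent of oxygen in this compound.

14.93%

Element totals:
  C: 13
  H: 26
  O: 2
Molecular formula: C13H26O2.
Molar mass = 214.349 g/mol.
Mass from O: 2 × 15.999 = 31.998 g/mol.
%O = 31.998 / 214.349 × 100 = 14.93%.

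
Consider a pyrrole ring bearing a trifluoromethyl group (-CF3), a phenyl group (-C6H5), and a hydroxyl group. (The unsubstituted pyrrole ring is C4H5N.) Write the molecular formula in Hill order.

C11H8F3NO

Atom tally by fragment:
  pyrrole ring core → C:4 H:5 N:1
  (− 3 ring H displaced by substituents)
  + CF3 → C:1 F:3
  + C6H5 → C:6 H:5
  + OH → O:1 H:1
Element totals:
  C: 11
  H: 8
  F: 3
  N: 1
  O: 1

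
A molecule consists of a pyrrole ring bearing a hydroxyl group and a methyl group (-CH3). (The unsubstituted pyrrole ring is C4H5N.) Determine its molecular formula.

C5H7NO

Atom tally by fragment:
  pyrrole ring core → C:4 H:5 N:1
  (− 2 ring H displaced by substituents)
  + OH → O:1 H:1
  + CH3 → C:1 H:3
Element totals:
  C: 5
  H: 7
  N: 1
  O: 1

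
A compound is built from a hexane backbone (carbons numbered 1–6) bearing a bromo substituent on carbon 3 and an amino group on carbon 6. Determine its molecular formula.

Atom tally by fragment:
  CH3 → C:1 H:3
  CH2 → C:1 H:2
  CH(Br) → C:1 H:1 Br:1
  CH2 → C:1 H:2
  CH2 → C:1 H:2
  CH2NH2 → C:1 H:4 N:1
Element totals:
  C: 6
  H: 14
  Br: 1
  N: 1

C6H14BrN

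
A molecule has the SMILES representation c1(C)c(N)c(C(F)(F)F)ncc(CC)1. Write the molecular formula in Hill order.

C9H11F3N2

Atom tally by fragment:
  pyridine ring core → C:5 H:5 N:1
  (− 4 ring H displaced by substituents)
  + CH3 → C:1 H:3
  + NH2 → N:1 H:2
  + CF3 → C:1 F:3
  + C2H5 → C:2 H:5
Element totals:
  C: 9
  H: 11
  F: 3
  N: 2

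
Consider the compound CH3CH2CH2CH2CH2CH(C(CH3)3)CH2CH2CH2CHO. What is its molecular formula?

Atom tally by fragment:
  CH3 → C:1 H:3
  CH2 → C:1 H:2
  CH2 → C:1 H:2
  CH2 → C:1 H:2
  CH2 → C:1 H:2
  CH(C(CH3)3) → C:5 H:10
  CH2 → C:1 H:2
  CH2 → C:1 H:2
  CH2CHO → C:2 H:3 O:1
Element totals:
  C: 14
  H: 28
  O: 1

C14H28O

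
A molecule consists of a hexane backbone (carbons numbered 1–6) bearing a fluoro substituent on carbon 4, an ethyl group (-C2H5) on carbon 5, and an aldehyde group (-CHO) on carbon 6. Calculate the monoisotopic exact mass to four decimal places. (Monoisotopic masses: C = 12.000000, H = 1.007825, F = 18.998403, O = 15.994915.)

Atom tally by fragment:
  CH3 → C:1 H:3
  CH2 → C:1 H:2
  CH2 → C:1 H:2
  CH(F) → C:1 H:1 F:1
  CH(C2H5) → C:3 H:6
  CH2CHO → C:2 H:3 O:1
Element totals:
  C: 9
  H: 17
  F: 1
  O: 1
Molecular formula: C9H17FO.
  M = 9(12.0) + 17(1.007825) + 18.998403 + 15.994915
    = 108.000000 + 17.133025 + 18.998403 + 15.994915 = 160.126343

160.1263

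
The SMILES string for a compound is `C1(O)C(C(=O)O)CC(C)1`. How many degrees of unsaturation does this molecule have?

Atom tally by fragment:
  cyclobutane ring core → C:4 H:8
  (− 3 ring H displaced by substituents)
  + OH → O:1 H:1
  + COOH → C:1 H:1 O:2
  + CH3 → C:1 H:3
Element totals:
  C: 6
  H: 10
  O: 3
Molecular formula: C6H10O3.
DoU = (2C + 2 + N − H − X) / 2 = (2·6 + 2 + 0 − 10 − 0) / 2 = 2.

2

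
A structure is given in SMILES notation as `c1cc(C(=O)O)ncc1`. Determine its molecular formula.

Atom tally by fragment:
  pyridine ring core → C:5 H:5 N:1
  (− 1 ring H displaced by substituents)
  + COOH → C:1 H:1 O:2
Element totals:
  C: 6
  H: 5
  N: 1
  O: 2

C6H5NO2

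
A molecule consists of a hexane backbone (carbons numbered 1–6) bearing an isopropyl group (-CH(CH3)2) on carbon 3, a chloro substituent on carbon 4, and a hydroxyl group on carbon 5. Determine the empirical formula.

Atom tally by fragment:
  CH3 → C:1 H:3
  CH2 → C:1 H:2
  CH(CH(CH3)2) → C:4 H:8
  CH(Cl) → C:1 H:1 Cl:1
  CH(OH) → C:1 H:2 O:1
  CH3 → C:1 H:3
Element totals:
  C: 9
  H: 19
  Cl: 1
  O: 1
Molecular formula: C9H19ClO.
gcd of subscripts (9, 1, 19, 1) = 1, so the empirical formula equals the molecular formula.

C9H19ClO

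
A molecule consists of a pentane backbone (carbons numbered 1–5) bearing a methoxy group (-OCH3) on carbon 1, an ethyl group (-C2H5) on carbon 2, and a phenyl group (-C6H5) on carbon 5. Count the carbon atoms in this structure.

14

Atom tally by fragment:
  CH3OCH2 → C:2 H:5 O:1
  CH(C2H5) → C:3 H:6
  CH2 → C:1 H:2
  CH2 → C:1 H:2
  CH2C6H5 → C:7 H:7
Element totals:
  C: 14
  H: 22
  O: 1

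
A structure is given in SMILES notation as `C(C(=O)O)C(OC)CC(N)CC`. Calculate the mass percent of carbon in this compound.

Atom tally by fragment:
  HOOCCH2 → C:2 H:3 O:2
  CH(OCH3) → C:2 H:4 O:1
  CH2 → C:1 H:2
  CH(NH2) → C:1 H:3 N:1
  CH2 → C:1 H:2
  CH3 → C:1 H:3
Element totals:
  C: 8
  H: 17
  N: 1
  O: 3
Molecular formula: C8H17NO3.
Molar mass = 175.228 g/mol.
Mass from C: 8 × 12.011 = 96.088 g/mol.
%C = 96.088 / 175.228 × 100 = 54.84%.

54.84%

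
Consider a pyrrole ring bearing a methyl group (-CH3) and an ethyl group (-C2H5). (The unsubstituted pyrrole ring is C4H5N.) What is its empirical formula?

Atom tally by fragment:
  pyrrole ring core → C:4 H:5 N:1
  (− 2 ring H displaced by substituents)
  + CH3 → C:1 H:3
  + C2H5 → C:2 H:5
Element totals:
  C: 7
  H: 11
  N: 1
Molecular formula: C7H11N.
gcd of subscripts (7, 11, 1) = 1, so the empirical formula equals the molecular formula.

C7H11N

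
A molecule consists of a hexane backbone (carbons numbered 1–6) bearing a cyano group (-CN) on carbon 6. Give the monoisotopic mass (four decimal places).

Atom tally by fragment:
  CH3 → C:1 H:3
  CH2 → C:1 H:2
  CH2 → C:1 H:2
  CH2 → C:1 H:2
  CH2 → C:1 H:2
  CH2CN → C:2 H:2 N:1
Element totals:
  C: 7
  H: 13
  N: 1
Molecular formula: C7H13N.
  M = 7(12.0) + 13(1.007825) + 14.003074
    = 84.000000 + 13.101725 + 14.003074 = 111.104799

111.1048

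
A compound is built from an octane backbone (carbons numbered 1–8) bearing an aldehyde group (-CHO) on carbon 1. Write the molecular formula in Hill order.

Atom tally by fragment:
  OHCCH2 → C:2 H:3 O:1
  CH2 → C:1 H:2
  CH2 → C:1 H:2
  CH2 → C:1 H:2
  CH2 → C:1 H:2
  CH2 → C:1 H:2
  CH2 → C:1 H:2
  CH3 → C:1 H:3
Element totals:
  C: 9
  H: 18
  O: 1

C9H18O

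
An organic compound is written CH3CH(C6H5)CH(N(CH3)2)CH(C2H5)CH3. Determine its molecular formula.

C15H25N

Element totals:
  C: 15
  H: 25
  N: 1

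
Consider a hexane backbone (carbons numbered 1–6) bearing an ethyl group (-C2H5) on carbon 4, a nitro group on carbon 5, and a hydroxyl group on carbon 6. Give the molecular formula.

Atom tally by fragment:
  CH3 → C:1 H:3
  CH2 → C:1 H:2
  CH2 → C:1 H:2
  CH(C2H5) → C:3 H:6
  CH(NO2) → C:1 H:1 N:1 O:2
  CH2OH → C:1 H:3 O:1
Element totals:
  C: 8
  H: 17
  N: 1
  O: 3

C8H17NO3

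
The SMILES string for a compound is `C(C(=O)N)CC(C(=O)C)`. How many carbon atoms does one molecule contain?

6

Atom tally by fragment:
  H2NOCCH2 → C:2 H:4 O:1 N:1
  CH2 → C:1 H:2
  CH2COCH3 → C:3 H:5 O:1
Element totals:
  C: 6
  H: 11
  N: 1
  O: 2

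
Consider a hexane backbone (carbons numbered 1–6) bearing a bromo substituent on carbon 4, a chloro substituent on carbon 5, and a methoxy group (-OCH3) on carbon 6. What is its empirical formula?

Atom tally by fragment:
  CH3 → C:1 H:3
  CH2 → C:1 H:2
  CH2 → C:1 H:2
  CH(Br) → C:1 H:1 Br:1
  CH(Cl) → C:1 H:1 Cl:1
  CH2OCH3 → C:2 H:5 O:1
Element totals:
  C: 7
  H: 14
  Br: 1
  Cl: 1
  O: 1
Molecular formula: C7H14BrClO.
gcd of subscripts (1, 7, 1, 14, 1) = 1, so the empirical formula equals the molecular formula.

C7H14BrClO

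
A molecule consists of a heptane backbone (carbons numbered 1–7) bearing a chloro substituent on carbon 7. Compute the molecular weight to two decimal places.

134.65 g/mol

Atom tally by fragment:
  CH3 → C:1 H:3
  CH2 → C:1 H:2
  CH2 → C:1 H:2
  CH2 → C:1 H:2
  CH2 → C:1 H:2
  CH2 → C:1 H:2
  CH2Cl → C:1 H:2 Cl:1
Element totals:
  C: 7
  H: 15
  Cl: 1
Molecular formula: C7H15Cl.
  M = 7(12.011) + 15(1.008) + 35.45
    = 84.077 + 15.120 + 35.450 = 134.647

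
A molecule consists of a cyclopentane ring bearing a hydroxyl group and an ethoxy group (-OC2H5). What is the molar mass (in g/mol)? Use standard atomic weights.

130.19 g/mol

Atom tally by fragment:
  cyclopentane ring core → C:5 H:10
  (− 2 ring H displaced by substituents)
  + OH → O:1 H:1
  + OC2H5 → C:2 H:5 O:1
Element totals:
  C: 7
  H: 14
  O: 2
Molecular formula: C7H14O2.
  M = 7(12.011) + 14(1.008) + 2(15.999)
    = 84.077 + 14.112 + 31.998 = 130.187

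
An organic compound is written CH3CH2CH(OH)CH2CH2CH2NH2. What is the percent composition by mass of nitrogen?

11.95%

Element totals:
  C: 6
  H: 15
  N: 1
  O: 1
Molecular formula: C6H15NO.
Molar mass = 117.192 g/mol.
Mass from N: 1 × 14.007 = 14.007 g/mol.
%N = 14.007 / 117.192 × 100 = 11.95%.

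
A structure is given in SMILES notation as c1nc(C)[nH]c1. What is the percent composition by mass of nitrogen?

34.12%

Atom tally by fragment:
  imidazole ring core → C:3 H:4 N:2
  (− 1 ring H displaced by substituents)
  + CH3 → C:1 H:3
Element totals:
  C: 4
  H: 6
  N: 2
Molecular formula: C4H6N2.
Molar mass = 82.106 g/mol.
Mass from N: 2 × 14.007 = 28.014 g/mol.
%N = 28.014 / 82.106 × 100 = 34.12%.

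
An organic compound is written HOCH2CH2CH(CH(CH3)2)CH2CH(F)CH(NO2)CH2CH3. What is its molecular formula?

Atom tally by fragment:
  HOCH2CH2 → C:2 H:5 O:1
  CH(CH(CH3)2) → C:4 H:8
  CH2 → C:1 H:2
  CH(F) → C:1 H:1 F:1
  CH(NO2) → C:1 H:1 N:1 O:2
  CH2 → C:1 H:2
  CH3 → C:1 H:3
Element totals:
  C: 11
  H: 22
  F: 1
  N: 1
  O: 3

C11H22FNO3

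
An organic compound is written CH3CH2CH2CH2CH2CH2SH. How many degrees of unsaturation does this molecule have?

Atom tally by fragment:
  CH3 → C:1 H:3
  CH2 → C:1 H:2
  CH2 → C:1 H:2
  CH2 → C:1 H:2
  CH2 → C:1 H:2
  CH2SH → C:1 H:3 S:1
Element totals:
  C: 6
  H: 14
  S: 1
Molecular formula: C6H14S.
DoU = (2C + 2 + N − H − X) / 2 = (2·6 + 2 + 0 − 14 − 0) / 2 = 0.

0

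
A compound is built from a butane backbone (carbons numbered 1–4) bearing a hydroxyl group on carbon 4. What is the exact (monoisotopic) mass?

74.0732

Atom tally by fragment:
  CH3 → C:1 H:3
  CH2 → C:1 H:2
  CH2 → C:1 H:2
  CH2OH → C:1 H:3 O:1
Element totals:
  C: 4
  H: 10
  O: 1
Molecular formula: C4H10O.
  M = 4(12.0) + 10(1.007825) + 15.994915
    = 48.000000 + 10.078250 + 15.994915 = 74.073165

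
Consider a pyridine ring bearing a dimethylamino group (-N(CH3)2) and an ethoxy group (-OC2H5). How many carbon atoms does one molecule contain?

Atom tally by fragment:
  pyridine ring core → C:5 H:5 N:1
  (− 2 ring H displaced by substituents)
  + N(CH3)2 → N:1 C:2 H:6
  + OC2H5 → C:2 H:5 O:1
Element totals:
  C: 9
  H: 14
  N: 2
  O: 1

9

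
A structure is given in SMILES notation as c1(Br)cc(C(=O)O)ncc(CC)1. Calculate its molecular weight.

230.06 g/mol

Atom tally by fragment:
  pyridine ring core → C:5 H:5 N:1
  (− 3 ring H displaced by substituents)
  + Br → Br:1
  + COOH → C:1 H:1 O:2
  + C2H5 → C:2 H:5
Element totals:
  C: 8
  H: 8
  Br: 1
  N: 1
  O: 2
Molecular formula: C8H8BrNO2.
  M = 8(12.011) + 8(1.008) + 79.904 + 14.007 + 2(15.999)
    = 96.088 + 8.064 + 79.904 + 14.007 + 31.998 = 230.061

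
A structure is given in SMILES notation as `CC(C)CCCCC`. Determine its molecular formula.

Atom tally by fragment:
  CH3 → C:1 H:3
  CH(CH3) → C:2 H:4
  CH2 → C:1 H:2
  CH2 → C:1 H:2
  CH2 → C:1 H:2
  CH2 → C:1 H:2
  CH3 → C:1 H:3
Element totals:
  C: 8
  H: 18

C8H18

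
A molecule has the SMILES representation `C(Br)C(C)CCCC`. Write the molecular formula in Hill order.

Atom tally by fragment:
  BrCH2 → C:1 H:2 Br:1
  CH(CH3) → C:2 H:4
  CH2 → C:1 H:2
  CH2 → C:1 H:2
  CH2 → C:1 H:2
  CH3 → C:1 H:3
Element totals:
  C: 7
  H: 15
  Br: 1

C7H15Br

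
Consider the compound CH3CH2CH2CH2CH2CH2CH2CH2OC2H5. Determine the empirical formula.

C10H22O

Atom tally by fragment:
  CH3 → C:1 H:3
  CH2 → C:1 H:2
  CH2 → C:1 H:2
  CH2 → C:1 H:2
  CH2 → C:1 H:2
  CH2 → C:1 H:2
  CH2 → C:1 H:2
  CH2OC2H5 → C:3 H:7 O:1
Element totals:
  C: 10
  H: 22
  O: 1
Molecular formula: C10H22O.
gcd of subscripts (10, 22, 1) = 1, so the empirical formula equals the molecular formula.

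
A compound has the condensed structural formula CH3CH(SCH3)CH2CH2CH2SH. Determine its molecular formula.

Element totals:
  C: 6
  H: 14
  S: 2

C6H14S2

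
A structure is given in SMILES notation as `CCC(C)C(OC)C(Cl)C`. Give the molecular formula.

C8H17ClO

Atom tally by fragment:
  CH3 → C:1 H:3
  CH2 → C:1 H:2
  CH(CH3) → C:2 H:4
  CH(OCH3) → C:2 H:4 O:1
  CH(Cl) → C:1 H:1 Cl:1
  CH3 → C:1 H:3
Element totals:
  C: 8
  H: 17
  Cl: 1
  O: 1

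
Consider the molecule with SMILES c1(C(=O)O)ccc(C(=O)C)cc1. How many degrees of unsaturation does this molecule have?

Atom tally by fragment:
  benzene ring core → C:6 H:6
  (− 2 ring H displaced by substituents)
  + COOH → C:1 H:1 O:2
  + COCH3 → C:2 H:3 O:1
Element totals:
  C: 9
  H: 8
  O: 3
Molecular formula: C9H8O3.
DoU = (2C + 2 + N − H − X) / 2 = (2·9 + 2 + 0 − 8 − 0) / 2 = 6.

6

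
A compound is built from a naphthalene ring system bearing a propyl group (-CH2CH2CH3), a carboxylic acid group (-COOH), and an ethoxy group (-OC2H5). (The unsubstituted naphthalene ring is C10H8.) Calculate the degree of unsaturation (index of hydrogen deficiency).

Atom tally by fragment:
  naphthalene ring system core → C:10 H:8
  (− 3 ring H displaced by substituents)
  + CH2CH2CH3 → C:3 H:7
  + COOH → C:1 H:1 O:2
  + OC2H5 → C:2 H:5 O:1
Element totals:
  C: 16
  H: 18
  O: 3
Molecular formula: C16H18O3.
DoU = (2C + 2 + N − H − X) / 2 = (2·16 + 2 + 0 − 18 − 0) / 2 = 8.

8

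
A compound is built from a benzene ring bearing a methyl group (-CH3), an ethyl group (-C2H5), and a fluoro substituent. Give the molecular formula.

Atom tally by fragment:
  benzene ring core → C:6 H:6
  (− 3 ring H displaced by substituents)
  + CH3 → C:1 H:3
  + C2H5 → C:2 H:5
  + F → F:1
Element totals:
  C: 9
  H: 11
  F: 1

C9H11F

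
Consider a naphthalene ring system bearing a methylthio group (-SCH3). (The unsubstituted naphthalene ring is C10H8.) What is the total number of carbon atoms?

11

Atom tally by fragment:
  naphthalene ring system core → C:10 H:8
  (− 1 ring H displaced by substituents)
  + SCH3 → C:1 H:3 S:1
Element totals:
  C: 11
  H: 10
  S: 1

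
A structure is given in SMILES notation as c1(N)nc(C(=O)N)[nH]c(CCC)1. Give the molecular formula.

Atom tally by fragment:
  imidazole ring core → C:3 H:4 N:2
  (− 3 ring H displaced by substituents)
  + NH2 → N:1 H:2
  + CONH2 → C:1 H:2 O:1 N:1
  + CH2CH2CH3 → C:3 H:7
Element totals:
  C: 7
  H: 12
  N: 4
  O: 1

C7H12N4O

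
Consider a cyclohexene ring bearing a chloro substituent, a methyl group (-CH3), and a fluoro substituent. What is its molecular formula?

C7H10ClF

Atom tally by fragment:
  cyclohexene ring core → C:6 H:10
  (− 3 ring H displaced by substituents)
  + Cl → Cl:1
  + CH3 → C:1 H:3
  + F → F:1
Element totals:
  C: 7
  H: 10
  Cl: 1
  F: 1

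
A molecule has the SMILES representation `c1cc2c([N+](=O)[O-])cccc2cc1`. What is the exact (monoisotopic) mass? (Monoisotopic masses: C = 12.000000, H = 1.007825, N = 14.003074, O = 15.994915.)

173.0477

Atom tally by fragment:
  naphthalene ring system core → C:10 H:8
  (− 1 ring H displaced by substituents)
  + NO2 → N:1 O:2
Element totals:
  C: 10
  H: 7
  N: 1
  O: 2
Molecular formula: C10H7NO2.
  M = 10(12.0) + 7(1.007825) + 14.003074 + 2(15.994915)
    = 120.000000 + 7.054775 + 14.003074 + 31.989830 = 173.047679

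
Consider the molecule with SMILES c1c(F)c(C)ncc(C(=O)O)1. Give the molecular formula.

Atom tally by fragment:
  pyridine ring core → C:5 H:5 N:1
  (− 3 ring H displaced by substituents)
  + F → F:1
  + CH3 → C:1 H:3
  + COOH → C:1 H:1 O:2
Element totals:
  C: 7
  H: 6
  F: 1
  N: 1
  O: 2

C7H6FNO2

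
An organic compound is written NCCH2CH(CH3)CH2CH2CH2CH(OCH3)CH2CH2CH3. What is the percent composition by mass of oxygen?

Atom tally by fragment:
  NCCH2 → C:2 H:2 N:1
  CH(CH3) → C:2 H:4
  CH2 → C:1 H:2
  CH2 → C:1 H:2
  CH2 → C:1 H:2
  CH(OCH3) → C:2 H:4 O:1
  CH2 → C:1 H:2
  CH2 → C:1 H:2
  CH3 → C:1 H:3
Element totals:
  C: 12
  H: 23
  N: 1
  O: 1
Molecular formula: C12H23NO.
Molar mass = 197.322 g/mol.
Mass from O: 1 × 15.999 = 15.999 g/mol.
%O = 15.999 / 197.322 × 100 = 8.11%.

8.11%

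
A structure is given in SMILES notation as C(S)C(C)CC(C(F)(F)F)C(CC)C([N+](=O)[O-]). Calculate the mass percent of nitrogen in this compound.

Atom tally by fragment:
  HSCH2 → C:1 H:3 S:1
  CH(CH3) → C:2 H:4
  CH2 → C:1 H:2
  CH(CF3) → C:2 H:1 F:3
  CH(C2H5) → C:3 H:6
  CH2NO2 → C:1 H:2 N:1 O:2
Element totals:
  C: 10
  H: 18
  F: 3
  N: 1
  O: 2
  S: 1
Molecular formula: C10H18F3NO2S.
Molar mass = 273.313 g/mol.
Mass from N: 1 × 14.007 = 14.007 g/mol.
%N = 14.007 / 273.313 × 100 = 5.12%.

5.12%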